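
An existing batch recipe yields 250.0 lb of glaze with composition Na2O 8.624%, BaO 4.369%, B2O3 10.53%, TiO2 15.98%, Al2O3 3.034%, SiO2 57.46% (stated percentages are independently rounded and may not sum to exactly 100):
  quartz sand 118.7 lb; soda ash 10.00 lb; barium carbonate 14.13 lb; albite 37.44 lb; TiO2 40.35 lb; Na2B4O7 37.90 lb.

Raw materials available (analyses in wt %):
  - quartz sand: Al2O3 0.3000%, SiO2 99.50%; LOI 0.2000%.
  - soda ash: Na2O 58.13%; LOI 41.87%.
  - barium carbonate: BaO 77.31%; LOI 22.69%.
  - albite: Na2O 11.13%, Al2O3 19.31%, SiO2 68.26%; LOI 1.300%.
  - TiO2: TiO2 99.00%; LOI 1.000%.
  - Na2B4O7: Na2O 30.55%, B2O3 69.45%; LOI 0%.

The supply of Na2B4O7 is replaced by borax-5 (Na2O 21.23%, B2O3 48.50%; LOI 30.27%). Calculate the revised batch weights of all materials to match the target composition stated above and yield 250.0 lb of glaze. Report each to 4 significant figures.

Revised batch per 250.0 lb glaze:
  quartz sand: 118.7 lb
  soda ash: 10.10 lb
  barium carbonate: 14.13 lb
  albite: 37.44 lb
  TiO2: 40.35 lb
  borax-5: 54.28 lb
Total batch = 275.0 lb; LOI loss = 24.99 lb

All internal work keeps exact precision through the solve — working values are displayed (rounded to four significant figures) alongside each step. A single rounding completes each reported value; all derived quantities, which include the six compositions, ignition loss, totals, glass mass, the yield, are re-derived in full precision, as quoted within the question or the answer, from the batch weights at 250.0 lb of glass.
Per-oxide target masses for 250.0 lb glaze:
  Na2O: 8.624% × 250.0 = 21.56 lb
  BaO: 4.369% × 250.0 = 10.92 lb
  B2O3: 10.53% × 250.0 = 26.32 lb
  TiO2: 15.98% × 250.0 = 39.95 lb
  Al2O3: 3.034% × 250.0 = 7.585 lb
  SiO2: 57.46% × 250.0 = 143.6 lb
A balance pass over the oxides, on the weights just shown, relative to the basis at hand (every target is met by its sum once rounding is allowed for):
  Na2O: 10.10·0.5813 + 37.44·0.1113 + 54.28·0.2123 = 21.56 lb (target 21.56 lb)
  BaO: 14.13·0.7731 = 10.92 lb (target 10.92 lb)
  B2O3: 54.28·0.4850 = 26.33 lb (target 26.32 lb)
  TiO2: 40.35·0.9900 = 39.95 lb (target 39.95 lb)
  Al2O3: 118.7·0.003000 + 37.44·0.1931 = 7.586 lb (target 7.585 lb)
  SiO2: 118.7·0.9950 + 37.44·0.6826 = 143.7 lb (target 143.6 lb)
Glass-mass sanity pass: Σ batch − LOI loss = 250.0 lb (oxide target masses add up to 250.0 lb; stated basis 250.0 lb — differing by rounding only).
Adding the batch up: Σ batch = 275.0 lb; the LOI term Σ batch·LOI equals 24.99 lb; as yield: glass ÷ batch → 90.91%.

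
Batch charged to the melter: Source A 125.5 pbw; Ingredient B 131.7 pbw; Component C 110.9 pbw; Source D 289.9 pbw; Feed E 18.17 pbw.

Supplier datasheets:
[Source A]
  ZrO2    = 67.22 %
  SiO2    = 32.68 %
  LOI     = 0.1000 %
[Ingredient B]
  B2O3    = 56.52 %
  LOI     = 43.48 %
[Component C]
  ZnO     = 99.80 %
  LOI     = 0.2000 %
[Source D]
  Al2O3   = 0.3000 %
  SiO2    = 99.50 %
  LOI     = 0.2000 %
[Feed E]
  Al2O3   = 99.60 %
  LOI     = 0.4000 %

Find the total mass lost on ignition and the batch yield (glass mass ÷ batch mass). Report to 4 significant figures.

Mid-chain values are printed, with 4-significant-figure rounding, as written. Full precision is maintained end to end. Every reported figure is rounded just once. The derived quantities are computed in full float precision (LOI, net glass mass, the totals, five oxide percentages, the yield) from the weighed amounts per 617.9 pbw of glass as set out in the problem or answer text.
Each material's LOI contribution:
  Source A: 125.5 × 0.001000 = 0.1255 pbw
  Ingredient B: 131.7 × 0.4348 = 57.26 pbw
  Component C: 110.9 × 0.002000 = 0.2218 pbw
  Source D: 289.9 × 0.002000 = 0.5798 pbw
  Feed E: 18.17 × 0.004000 = 0.07268 pbw
Total LOI = 58.26 pbw
Glass = batch − LOI = 676.2 − 58.26 = 617.9 pbw

LOI loss = 58.26 pbw; glass = 617.9 pbw; yield = 91.38%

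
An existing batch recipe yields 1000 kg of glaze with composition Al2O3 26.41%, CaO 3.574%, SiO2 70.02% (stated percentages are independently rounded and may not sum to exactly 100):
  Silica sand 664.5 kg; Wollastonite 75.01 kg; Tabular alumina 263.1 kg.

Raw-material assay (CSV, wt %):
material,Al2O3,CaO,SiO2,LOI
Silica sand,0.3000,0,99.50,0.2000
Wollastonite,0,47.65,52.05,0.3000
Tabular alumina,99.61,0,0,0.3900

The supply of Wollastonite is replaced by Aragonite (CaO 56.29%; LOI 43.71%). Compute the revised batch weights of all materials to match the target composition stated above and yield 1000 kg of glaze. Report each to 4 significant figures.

All internal work runs at full float precision at every stage; mid-chain values are displayed rounded to 4 significant digits in the printout. Exactly one rounding lands on every reported number; all derived quantities, which include glass mass, LOI, three oxide percentages, yield, the totals, are recomputed in full precision, as written in the question or the answer, from the weighed amounts at 1000 kg of glass.
Oxide mass targets, per 1000 kg glaze:
  Al2O3: 26.41% × 1000 = 264.1 kg
  CaO: 3.574% × 1000 = 35.74 kg
  SiO2: 70.02% × 1000 = 700.2 kg
Sums-versus-targets review per the reported batch figures, relative to the basis at hand (summed amounts equal target values given rounding of the digits):
  Al2O3: 703.7·0.003000 + 263.0·0.9961 = 264.1 kg (target 264.1 kg)
  CaO: 63.49·0.5629 = 35.74 kg (target 35.74 kg)
  SiO2: 703.7·0.9950 = 700.2 kg (target 700.2 kg)
Glass mass check: total charge less LOI = 1000 kg (oxide target masses add up to 1000 kg; against the stated basis, 1000 kg — differing by rounding only).
Batch grand total — Σ batch = 1030 kg; loss to ignition Σ batch·LOI = 30.18 kg; as yield: glass ÷ batch → 97.07%.

Revised batch per 1000 kg glaze:
  Silica sand: 703.7 kg
  Aragonite: 63.49 kg
  Tabular alumina: 263.0 kg
Total batch = 1030 kg; LOI loss = 30.18 kg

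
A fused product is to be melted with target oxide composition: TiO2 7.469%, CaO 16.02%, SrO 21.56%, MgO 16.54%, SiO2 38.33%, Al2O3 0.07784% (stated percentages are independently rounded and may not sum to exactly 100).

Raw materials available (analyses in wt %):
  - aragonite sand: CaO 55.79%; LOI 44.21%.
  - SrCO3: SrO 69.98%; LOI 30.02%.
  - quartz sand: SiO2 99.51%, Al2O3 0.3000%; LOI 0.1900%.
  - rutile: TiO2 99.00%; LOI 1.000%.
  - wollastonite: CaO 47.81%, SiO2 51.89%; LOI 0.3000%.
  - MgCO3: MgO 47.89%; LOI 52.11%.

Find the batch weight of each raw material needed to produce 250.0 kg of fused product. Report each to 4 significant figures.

Working values are printed rounded to 4 significant figures when written out — all internal work maintains full float precision at each step — every reported number includes exactly one rounding. The derived quantities, which include ignition loss, totals, the yield, the six compositions, glass mass, are carried in full precision, as quoted within the question or the answer, from the batch weights at 250.0 kg of glass.
Target oxide masses per 250.0 kg fused product:
  TiO2: 7.469% × 250.0 = 18.67 kg
  CaO: 16.02% × 250.0 = 40.05 kg
  SrO: 21.56% × 250.0 = 53.90 kg
  MgO: 16.54% × 250.0 = 41.35 kg
  SiO2: 38.33% × 250.0 = 95.82 kg
  Al2O3: 0.07784% × 250.0 = 0.1946 kg
Sums-versus-targets review given the weights on record, under the basis named above (target by target, the sums agree once rounding is allowed for):
  TiO2: 18.86·0.9900 = 18.67 kg (target 18.67 kg)
  CaO: 20.13·0.5579 + 60.27·0.4781 = 40.05 kg (target 40.05 kg)
  SrO: 77.02·0.6998 = 53.90 kg (target 53.90 kg)
  MgO: 86.34·0.4789 = 41.35 kg (target 41.35 kg)
  SiO2: 64.87·0.9951 + 60.27·0.5189 = 95.83 kg (target 95.82 kg)
  Al2O3: 64.87·0.003000 = 0.1946 kg (target 0.1946 kg)
The glass-mass cross-check: total charge less LOI = 250.0 kg (summing oxide targets gives 250.0 kg; versus the stated basis of 250.0 kg — rounding explains the deltas).
Batch total: Σ batch = 327.5 kg; loss to ignition Σ batch·LOI = 77.51 kg; yield = glass ÷ total batch = 76.33%.

Batch per 250.0 kg fused product:
  aragonite sand: 20.13 kg
  SrCO3: 77.02 kg
  quartz sand: 64.87 kg
  rutile: 18.86 kg
  wollastonite: 60.27 kg
  MgCO3: 86.34 kg
Total batch = 327.5 kg; LOI loss = 77.51 kg; yield = 76.33%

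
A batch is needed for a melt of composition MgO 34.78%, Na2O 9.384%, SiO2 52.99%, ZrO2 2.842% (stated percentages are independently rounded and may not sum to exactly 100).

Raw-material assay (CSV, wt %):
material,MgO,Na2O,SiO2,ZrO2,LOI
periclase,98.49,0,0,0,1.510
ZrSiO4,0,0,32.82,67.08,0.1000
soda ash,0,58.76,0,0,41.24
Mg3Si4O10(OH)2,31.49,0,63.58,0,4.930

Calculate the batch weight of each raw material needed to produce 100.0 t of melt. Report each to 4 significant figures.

All arithmetic maintains exact precision throughout. Rounding to 4 significant digits governs each intermediate as displayed — exactly one rounding is applied to every reported figure. Derived quantities are recomputed using the weight values on 100.0 t of glass in full float precision (LOI, yield, net glass mass, the four compositions, totals), exactly as printed in the problem or answer text.
Per-oxide target masses for 100.0 t melt:
  MgO: 34.78% × 100.0 = 34.78 t
  Na2O: 9.384% × 100.0 = 9.384 t
  SiO2: 52.99% × 100.0 = 52.99 t
  ZrO2: 2.842% × 100.0 = 2.842 t
A balance pass over the oxides, from the weights as reported, at the basis given (summed amounts equal target values inside rounding margins):
  MgO: 9.365·0.9849 + 81.16·0.3149 = 34.78 t (target 34.78 t)
  Na2O: 15.97·0.5876 = 9.384 t (target 9.384 t)
  SiO2: 4.237·0.3282 + 81.16·0.6358 = 52.99 t (target 52.99 t)
  ZrO2: 4.237·0.6708 = 2.842 t (target 2.842 t)
Mass balance on the glass: total batch − LOI = 100.0 t (the Σ of target masses is 100.0 t; versus the stated basis of 100.0 t — any gap is answer rounding).
Summing the batch: Σ batch = 110.7 t; Σ batch·LOI gives LOI loss = 10.73 t; glass ÷ batch gives a yield of 90.31%.

Batch per 100.0 t melt:
  periclase: 9.365 t
  ZrSiO4: 4.237 t
  soda ash: 15.97 t
  Mg3Si4O10(OH)2: 81.16 t
Total batch = 110.7 t; LOI loss = 10.73 t; yield = 90.31%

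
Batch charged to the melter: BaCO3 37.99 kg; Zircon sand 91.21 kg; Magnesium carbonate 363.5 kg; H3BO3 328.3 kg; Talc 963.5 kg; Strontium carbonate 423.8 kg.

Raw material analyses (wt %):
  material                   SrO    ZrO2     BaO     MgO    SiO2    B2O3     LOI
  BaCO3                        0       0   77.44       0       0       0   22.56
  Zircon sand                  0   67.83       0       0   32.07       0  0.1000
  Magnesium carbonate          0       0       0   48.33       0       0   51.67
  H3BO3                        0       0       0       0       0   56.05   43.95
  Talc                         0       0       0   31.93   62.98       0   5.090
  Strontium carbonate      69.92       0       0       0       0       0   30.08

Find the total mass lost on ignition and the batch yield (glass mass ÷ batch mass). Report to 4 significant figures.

The whole derivation runs at full float precision at all times. In-progress results are printed rounded to four significant figures on the page — exactly one rounding lands on each reported value. The derived quantities, which include glass mass, the yield, the six compositions, the totals, ignition loss, are recomputed in exact precision, as quoted within the problem or answer text, using the weight values on 1691 kg of glass.
LOI of each material in turn:
  BaCO3: 37.99 × 0.2256 = 8.571 kg
  Zircon sand: 91.21 × 0.001000 = 0.09121 kg
  Magnesium carbonate: 363.5 × 0.5167 = 187.8 kg
  H3BO3: 328.3 × 0.4395 = 144.3 kg
  Talc: 963.5 × 0.05090 = 49.04 kg
  Strontium carbonate: 423.8 × 0.3008 = 127.5 kg
Total LOI = 517.3 kg
Glass = batch − LOI = 2208 − 517.3 = 1691 kg

LOI loss = 517.3 kg; glass = 1691 kg; yield = 76.58%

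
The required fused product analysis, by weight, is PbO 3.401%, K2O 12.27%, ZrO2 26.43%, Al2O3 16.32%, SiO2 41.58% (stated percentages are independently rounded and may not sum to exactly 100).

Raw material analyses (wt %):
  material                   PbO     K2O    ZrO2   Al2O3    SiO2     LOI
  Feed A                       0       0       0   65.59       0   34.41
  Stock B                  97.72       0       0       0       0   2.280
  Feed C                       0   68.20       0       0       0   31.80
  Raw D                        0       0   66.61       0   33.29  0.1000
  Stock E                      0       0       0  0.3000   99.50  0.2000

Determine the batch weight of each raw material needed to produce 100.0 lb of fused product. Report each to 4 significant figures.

The whole derivation keeps full float precision at all times; mid-chain values are printed (rounded to 4 significant digits) on the page; exactly one rounding goes into each reported result — the derived quantities, including the totals, glass mass, the five compositions, the yield, LOI, are rebuilt from the batch weights for 100.0 lb of glass at full precision, as quoted within either problem or answer.
Per-oxide target masses for 100.0 lb fused product:
  PbO: 3.401% × 100.0 = 3.401 lb
  K2O: 12.27% × 100.0 = 12.27 lb
  ZrO2: 26.43% × 100.0 = 26.43 lb
  Al2O3: 16.32% × 100.0 = 16.32 lb
  SiO2: 41.58% × 100.0 = 41.58 lb
Checking each oxide sum with the batch weights as given, against the basis in use (summed amounts equal target values within answer rounding):
  PbO: 3.480·0.9772 = 3.401 lb (target 3.401 lb)
  K2O: 17.99·0.6820 = 12.27 lb (target 12.27 lb)
  ZrO2: 39.68·0.6661 = 26.43 lb (target 26.43 lb)
  Al2O3: 24.75·0.6559 + 28.51·0.003000 = 16.32 lb (target 16.32 lb)
  SiO2: 39.68·0.3329 + 28.51·0.9950 = 41.58 lb (target 41.58 lb)
Glass-mass sanity pass: net batch after ignition = 100.0 lb (oxide target masses add up to 100.0 lb; against the stated basis, 100.0 lb — rounding explains the deltas).
Total batch = Σ batch = 114.4 lb; Σ batch·LOI gives LOI loss = 14.41 lb; the yield ratio, glass ÷ batch: 87.40%.

Batch per 100.0 lb fused product:
  Feed A: 24.75 lb
  Stock B: 3.480 lb
  Feed C: 17.99 lb
  Raw D: 39.68 lb
  Stock E: 28.51 lb
Total batch = 114.4 lb; LOI loss = 14.41 lb; yield = 87.40%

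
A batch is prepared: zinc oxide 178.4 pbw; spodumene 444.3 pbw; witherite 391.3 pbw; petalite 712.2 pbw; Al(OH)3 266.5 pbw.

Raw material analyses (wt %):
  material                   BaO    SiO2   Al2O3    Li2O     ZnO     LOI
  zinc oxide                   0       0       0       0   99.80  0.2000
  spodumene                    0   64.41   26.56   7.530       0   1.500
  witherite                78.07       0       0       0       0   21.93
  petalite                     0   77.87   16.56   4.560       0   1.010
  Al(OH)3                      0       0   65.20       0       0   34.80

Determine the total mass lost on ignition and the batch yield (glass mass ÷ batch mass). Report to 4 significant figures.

LOI loss = 192.8 pbw; glass = 1800 pbw; yield = 90.33%

The intermediate values are shown with 4-significant-figure rounding alongside each step; all arithmetic keeps full float precision in every operation. A single rounding yields each reported number. The derived quantities (LOI, yield, five oxide percentages, glass mass, the totals) are computed at full precision from the weighed amounts on 1800 pbw of glass, as they appear in the question or the answer.
Each material's LOI contribution:
  zinc oxide: 178.4 × 0.002000 = 0.3568 pbw
  spodumene: 444.3 × 0.01500 = 6.665 pbw
  witherite: 391.3 × 0.2193 = 85.81 pbw
  petalite: 712.2 × 0.01010 = 7.193 pbw
  Al(OH)3: 266.5 × 0.3480 = 92.74 pbw
Total LOI = 192.8 pbw
Glass = batch − LOI = 1993 − 192.8 = 1800 pbw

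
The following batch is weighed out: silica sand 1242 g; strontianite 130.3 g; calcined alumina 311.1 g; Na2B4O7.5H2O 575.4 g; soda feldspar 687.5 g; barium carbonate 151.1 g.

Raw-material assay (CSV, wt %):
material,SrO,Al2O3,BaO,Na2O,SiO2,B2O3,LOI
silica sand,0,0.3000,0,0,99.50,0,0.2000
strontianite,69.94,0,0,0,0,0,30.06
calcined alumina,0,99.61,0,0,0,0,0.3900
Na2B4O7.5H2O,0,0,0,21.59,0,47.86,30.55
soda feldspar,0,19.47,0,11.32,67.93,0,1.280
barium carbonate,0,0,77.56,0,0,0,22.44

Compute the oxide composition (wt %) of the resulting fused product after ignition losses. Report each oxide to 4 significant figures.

Glass mass = 2836 g (batch 3097 − LOI 261.4).
Composition: SrO 3.213%, Al2O3 15.78%, BaO 4.132%, Na2O 7.124%, SiO2 60.04%, B2O3 9.710%

Every computation keeps exact precision at all times. In-progress results are printed (rounded to 4 significant digits) as written — every reported value includes exactly one rounding. All derived quantities are computed at full float precision (ignition loss, yield, glass mass, totals, the six compositions) starting from the weights on 2836 g of glass, exactly as printed in the question or the answer.
What the batch supplies per oxide:
  SrO: 130.3·0.6994 = 91.13 g
  Al2O3: 1242·0.003000 + 311.1·0.9961 + 687.5·0.1947 = 447.5 g
  BaO: 151.1·0.7756 = 117.2 g
  Na2O: 575.4·0.2159 + 687.5·0.1132 = 202.1 g
  SiO2: 1242·0.9950 + 687.5·0.6793 = 1703 g
  B2O3: 575.4·0.4786 = 275.4 g
LOI: 1242·0.002000 + 130.3·0.3006 + 311.1·0.003900 + 575.4·0.3055 + 687.5·0.01280 + 151.1·0.2244 = 261.4 g
Net of LOI, the glass mass = 3097 − 261.4 = 2836 g (consistent with Σ oxide mass)
each oxide over glass, ×100, is wt %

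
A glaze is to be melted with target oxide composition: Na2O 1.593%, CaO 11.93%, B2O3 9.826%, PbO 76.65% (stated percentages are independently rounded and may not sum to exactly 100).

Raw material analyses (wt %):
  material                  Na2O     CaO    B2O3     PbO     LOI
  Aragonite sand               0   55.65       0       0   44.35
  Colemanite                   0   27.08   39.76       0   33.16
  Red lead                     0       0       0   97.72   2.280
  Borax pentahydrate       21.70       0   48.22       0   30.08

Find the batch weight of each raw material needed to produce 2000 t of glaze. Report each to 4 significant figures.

Values along the way appear, with 4-significant-figure rounding, within the worked lines — every computation runs at exact precision from first step to last. A single rounding finalizes every reported figure — the derived quantities, which include the four compositions, LOI, totals, net glass mass, yield, are re-derived in exact precision, as they appear in problem or answer, from the batch weights for 2000 t of glass.
Oxide-by-oxide targets in 2000 t glaze:
  Na2O: 1.593% × 2000 = 31.86 t
  CaO: 11.93% × 2000 = 238.6 t
  B2O3: 9.826% × 2000 = 196.5 t
  PbO: 76.65% × 2000 = 1533 t
Balance tally, oxide-wise, given the weights on record, against the basis in use (each sum matches its target mass within answer rounding):
  Na2O: 146.8·0.2170 = 31.86 t (target 31.86 t)
  CaO: 274.9·0.5565 + 316.2·0.2708 = 238.6 t (target 238.6 t)
  B2O3: 316.2·0.3976 + 146.8·0.4822 = 196.5 t (target 196.5 t)
  PbO: 1569·0.9772 = 1533 t (target 1533 t)
Glass-mass bookkeeping: batch Σ − ignition loss = 2000 t (the Σ of target masses is 2000 t; against the stated basis, 2000 t — any gap is answer rounding).
Batch total: Σ batch = 2307 t; ignition loss, Σ(batch × LOI) = 306.7 t; glass ÷ batch gives a yield of 86.71%.

Batch per 2000 t glaze:
  Aragonite sand: 274.9 t
  Colemanite: 316.2 t
  Red lead: 1569 t
  Borax pentahydrate: 146.8 t
Total batch = 2307 t; LOI loss = 306.7 t; yield = 86.71%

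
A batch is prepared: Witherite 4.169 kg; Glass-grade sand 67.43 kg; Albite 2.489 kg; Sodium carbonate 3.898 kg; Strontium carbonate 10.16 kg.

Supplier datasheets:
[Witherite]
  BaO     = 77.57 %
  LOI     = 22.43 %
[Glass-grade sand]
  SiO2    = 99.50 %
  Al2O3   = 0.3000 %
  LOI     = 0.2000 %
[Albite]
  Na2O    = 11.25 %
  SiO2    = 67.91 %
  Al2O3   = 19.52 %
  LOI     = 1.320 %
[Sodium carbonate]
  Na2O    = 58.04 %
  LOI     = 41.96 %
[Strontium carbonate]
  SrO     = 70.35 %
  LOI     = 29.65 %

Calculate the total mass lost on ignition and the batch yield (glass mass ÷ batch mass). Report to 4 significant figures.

Each numeric step runs at full float precision in all steps; mid-chain values are shown rounded to four significant digits in the printout; each reported figure is rounded exactly once — derived quantities are carried at exact precision (yield, net glass mass, the totals, ignition loss, five oxide percentages) from the weighed amounts on 82.40 kg of glass, as given in either problem or answer.
Loss on ignition, line by line:
  Witherite: 4.169 × 0.2243 = 0.9351 kg
  Glass-grade sand: 67.43 × 0.002000 = 0.1349 kg
  Albite: 2.489 × 0.01320 = 0.03285 kg
  Sodium carbonate: 3.898 × 0.4196 = 1.636 kg
  Strontium carbonate: 10.16 × 0.2965 = 3.012 kg
Total LOI = 5.751 kg
Glass = batch − LOI = 88.15 − 5.751 = 82.40 kg

LOI loss = 5.751 kg; glass = 82.40 kg; yield = 93.48%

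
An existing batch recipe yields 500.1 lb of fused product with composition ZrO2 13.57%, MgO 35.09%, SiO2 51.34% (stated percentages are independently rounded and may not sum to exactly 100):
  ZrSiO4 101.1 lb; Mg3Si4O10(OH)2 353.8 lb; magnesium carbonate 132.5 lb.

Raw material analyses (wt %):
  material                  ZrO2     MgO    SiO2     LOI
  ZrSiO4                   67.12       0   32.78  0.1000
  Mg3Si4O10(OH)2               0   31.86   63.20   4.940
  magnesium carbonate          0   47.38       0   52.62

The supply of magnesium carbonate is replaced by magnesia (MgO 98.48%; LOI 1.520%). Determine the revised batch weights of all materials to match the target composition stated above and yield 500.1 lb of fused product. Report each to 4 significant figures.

The intermediate values are printed rounded to four significant figures as written. The whole derivation holds exact precision at every stage — every reported result receives exactly one rounding; the derived quantities, including three oxide percentages, LOI, the totals, yield, glass mass, are re-derived from the weighed amounts for 500.1 lb of glass in full precision as they appear in the question or the answer.
Target oxide masses per 500.1 lb fused product:
  ZrO2: 13.57% × 500.1 = 67.86 lb
  MgO: 35.09% × 500.1 = 175.5 lb
  SiO2: 51.34% × 500.1 = 256.8 lb
Balance tally, oxide-wise, working from each reported weight, relative to the basis at hand (every target is met by its sum once rounding is allowed for):
  ZrO2: 101.1·0.6712 = 67.86 lb (target 67.86 lb)
  MgO: 353.8·0.3186 + 63.73·0.9848 = 175.5 lb (target 175.5 lb)
  SiO2: 101.1·0.3278 + 353.8·0.6320 = 256.7 lb (target 256.8 lb)
Mass balance on the glass: whole batch net of LOI = 500.1 lb (the targets, summed, come to 500.1 lb; the stated basis being 500.1 lb — any gap is answer rounding).
Total batch = Σ batch = 518.6 lb; LOI removed, Σ of batch·LOI: 18.55 lb; glass ÷ batch gives a yield of 96.42%.

Revised batch per 500.1 lb fused product:
  ZrSiO4: 101.1 lb
  Mg3Si4O10(OH)2: 353.8 lb
  magnesia: 63.73 lb
Total batch = 518.6 lb; LOI loss = 18.55 lb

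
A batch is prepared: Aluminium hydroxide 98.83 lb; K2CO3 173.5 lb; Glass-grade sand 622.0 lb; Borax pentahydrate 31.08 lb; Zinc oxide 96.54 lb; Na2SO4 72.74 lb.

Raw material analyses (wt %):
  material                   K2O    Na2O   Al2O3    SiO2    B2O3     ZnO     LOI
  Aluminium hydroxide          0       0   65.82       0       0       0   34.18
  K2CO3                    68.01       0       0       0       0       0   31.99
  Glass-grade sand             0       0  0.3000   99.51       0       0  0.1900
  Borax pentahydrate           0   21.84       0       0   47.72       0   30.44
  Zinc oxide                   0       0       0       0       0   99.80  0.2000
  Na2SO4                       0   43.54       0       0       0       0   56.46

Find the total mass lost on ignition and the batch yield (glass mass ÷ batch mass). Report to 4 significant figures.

LOI loss = 141.2 lb; glass = 953.5 lb; yield = 87.10%

All internal work carries full float precision all the way through — values along the way are displayed with 4-significant-digit rounding alongside each step — each reported value is rounded a single time; all derived quantities, which include yield, LOI, the totals, glass mass, the six compositions, are rebuilt at full float precision, as written in the problem or the answer, from the weighed amounts per 953.5 lb of glass.
LOI of each material in turn:
  Aluminium hydroxide: 98.83 × 0.3418 = 33.78 lb
  K2CO3: 173.5 × 0.3199 = 55.50 lb
  Glass-grade sand: 622.0 × 0.001900 = 1.182 lb
  Borax pentahydrate: 31.08 × 0.3044 = 9.461 lb
  Zinc oxide: 96.54 × 0.002000 = 0.1931 lb
  Na2SO4: 72.74 × 0.5646 = 41.07 lb
Total LOI = 141.2 lb
Glass = batch − LOI = 1095 − 141.2 = 953.5 lb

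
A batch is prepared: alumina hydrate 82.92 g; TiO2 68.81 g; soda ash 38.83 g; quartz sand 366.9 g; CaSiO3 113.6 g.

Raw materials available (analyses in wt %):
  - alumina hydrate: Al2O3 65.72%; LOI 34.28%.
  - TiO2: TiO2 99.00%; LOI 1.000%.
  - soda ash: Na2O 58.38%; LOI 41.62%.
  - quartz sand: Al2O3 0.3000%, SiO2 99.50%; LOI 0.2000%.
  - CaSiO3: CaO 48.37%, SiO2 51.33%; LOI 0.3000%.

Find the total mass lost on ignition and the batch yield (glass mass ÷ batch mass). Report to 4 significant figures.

LOI loss = 46.35 g; glass = 624.7 g; yield = 93.09%

Each numeric step keeps exact precision all the way through; rounding to 4 significant figures governs every mid-chain value as displayed; a single rounding produces each reported value — all derived quantities are carried from the weighed amounts on 624.7 g of glass at full float precision (the five compositions, the yield, net glass mass, ignition loss, totals) as quoted within question or answer.
Per-material ignition loss:
  alumina hydrate: 82.92 × 0.3428 = 28.42 g
  TiO2: 68.81 × 0.01000 = 0.6881 g
  soda ash: 38.83 × 0.4162 = 16.16 g
  quartz sand: 366.9 × 0.002000 = 0.7338 g
  CaSiO3: 113.6 × 0.003000 = 0.3408 g
Total LOI = 46.35 g
Glass = batch − LOI = 671.1 − 46.35 = 624.7 g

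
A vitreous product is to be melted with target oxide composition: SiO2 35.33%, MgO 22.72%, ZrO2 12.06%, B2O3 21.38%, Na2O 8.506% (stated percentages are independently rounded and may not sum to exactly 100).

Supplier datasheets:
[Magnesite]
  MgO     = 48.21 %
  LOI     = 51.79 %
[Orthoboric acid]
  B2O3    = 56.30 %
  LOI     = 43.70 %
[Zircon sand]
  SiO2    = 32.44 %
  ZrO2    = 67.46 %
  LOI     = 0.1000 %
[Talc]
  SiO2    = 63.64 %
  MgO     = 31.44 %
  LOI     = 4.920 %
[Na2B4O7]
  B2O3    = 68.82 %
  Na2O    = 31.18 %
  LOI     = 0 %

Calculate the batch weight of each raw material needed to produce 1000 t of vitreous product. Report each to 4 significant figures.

Batch per 1000 t vitreous product:
  Magnesite: 168.7 t
  Orthoboric acid: 46.28 t
  Zircon sand: 178.8 t
  Talc: 464.0 t
  Na2B4O7: 272.8 t
Total batch = 1131 t; LOI loss = 130.6 t; yield = 88.45%

The whole derivation carries exact precision at all times; the intermediate values are shown, with 4-significant-figure rounding, as written; each reported result is rounded a single time — the derived quantities (yield, the five compositions, the totals, net glass mass, LOI) are rebuilt from the weighed amounts on 1000 t of glass in exact precision exactly as shown in the problem or answer text.
Target oxide masses per 1000 t vitreous product:
  SiO2: 35.33% × 1000 = 353.3 t
  MgO: 22.72% × 1000 = 227.2 t
  ZrO2: 12.06% × 1000 = 120.6 t
  B2O3: 21.38% × 1000 = 213.8 t
  Na2O: 8.506% × 1000 = 85.06 t
Mass-balance tally per oxide given the weights on record, for the quoted basis mass (delivered sums recover each target once rounding is allowed for):
  SiO2: 178.8·0.3244 + 464.0·0.6364 = 353.3 t (target 353.3 t)
  MgO: 168.7·0.4821 + 464.0·0.3144 = 227.2 t (target 227.2 t)
  ZrO2: 178.8·0.6746 = 120.6 t (target 120.6 t)
  B2O3: 46.28·0.5630 + 272.8·0.6882 = 213.8 t (target 213.8 t)
  Na2O: 272.8·0.3118 = 85.06 t (target 85.06 t)
Glass-mass sanity pass: Σ batch − LOI loss = 1000 t (the Σ of target masses is 1000 t; the stated basis being 1000 t — any gap is answer rounding).
Total batch = Σ batch = 1131 t; ignition loss, Σ(batch × LOI) = 130.6 t; glass ÷ batch gives a yield of 88.45%.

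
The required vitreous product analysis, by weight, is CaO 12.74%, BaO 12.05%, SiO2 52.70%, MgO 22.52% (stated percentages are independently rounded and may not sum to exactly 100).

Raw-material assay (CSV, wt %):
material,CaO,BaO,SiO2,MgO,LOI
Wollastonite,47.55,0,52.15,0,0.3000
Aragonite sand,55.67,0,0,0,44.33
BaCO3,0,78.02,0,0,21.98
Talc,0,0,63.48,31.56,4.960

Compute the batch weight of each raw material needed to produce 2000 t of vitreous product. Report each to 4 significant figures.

Batch per 2000 t vitreous product:
  Wollastonite: 283.9 t
  Aragonite sand: 215.2 t
  BaCO3: 308.9 t
  Talc: 1427 t
Total batch = 2235 t; LOI loss = 234.9 t; yield = 89.49%

Values along the way appear, with 4-significant-digit rounding, at each printed step — all internal work maintains full float precision through the solve. Each reported result takes just one rounding; the derived quantities, which include the yield, net glass mass, ignition loss, the totals, the four compositions, are computed at exact precision, as set out in either problem or answer, using the weight values on 2000 t of glass.
Target oxide masses per 2000 t vitreous product:
  CaO: 12.74% × 2000 = 254.8 t
  BaO: 12.05% × 2000 = 241.0 t
  SiO2: 52.70% × 2000 = 1054 t
  MgO: 22.52% × 2000 = 450.4 t
Mass-balance tally per oxide from the weights as reported, for the quoted basis mass (delivered sums recover each target net of answer rounding effects):
  CaO: 283.9·0.4755 + 215.2·0.5567 = 254.8 t (target 254.8 t)
  BaO: 308.9·0.7802 = 241.0 t (target 241.0 t)
  SiO2: 283.9·0.5215 + 1427·0.6348 = 1054 t (target 1054 t)
  MgO: 1427·0.3156 = 450.4 t (target 450.4 t)
Mass balance on the glass: total batch − LOI = 2000 t (the Σ of target masses is 2000 t; the stated basis being 2000 t — differing by rounding only).
Total batch = Σ batch = 2235 t; LOI loss = Σ batch·LOI = 234.9 t; as yield: glass ÷ batch → 89.49%.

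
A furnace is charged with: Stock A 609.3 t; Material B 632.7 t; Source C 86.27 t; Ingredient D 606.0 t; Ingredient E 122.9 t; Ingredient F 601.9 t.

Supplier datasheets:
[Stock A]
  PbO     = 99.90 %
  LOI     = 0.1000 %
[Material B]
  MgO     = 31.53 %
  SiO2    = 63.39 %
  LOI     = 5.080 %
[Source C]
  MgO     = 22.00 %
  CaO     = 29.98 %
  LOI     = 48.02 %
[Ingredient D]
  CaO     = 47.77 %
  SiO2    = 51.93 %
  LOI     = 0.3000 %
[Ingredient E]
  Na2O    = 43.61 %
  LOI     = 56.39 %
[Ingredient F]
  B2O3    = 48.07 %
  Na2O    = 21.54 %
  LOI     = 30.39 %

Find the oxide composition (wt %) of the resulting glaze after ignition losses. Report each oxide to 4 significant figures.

Glass mass = 2331 t (batch 2659 − LOI 328.2).
Composition: B2O3 12.41%, MgO 9.373%, CaO 13.53%, SiO2 30.71%, Na2O 7.862%, PbO 26.11%

Working values are displayed, rounded to 4 significant digits, on the page. The whole derivation holds full precision at every stage; every reported result sees exactly one rounding; the derived quantities (totals, net glass mass, LOI, yield, six oxide percentages) are carried in full precision starting from the weights for 2331 t of glass as given in the question or the answer.
What the batch supplies per oxide:
  B2O3: 601.9·0.4807 = 289.3 t
  MgO: 632.7·0.3153 + 86.27·0.2200 = 218.5 t
  CaO: 86.27·0.2998 + 606.0·0.4777 = 315.3 t
  SiO2: 632.7·0.6339 + 606.0·0.5193 = 715.8 t
  Na2O: 122.9·0.4361 + 601.9·0.2154 = 183.2 t
  PbO: 609.3·0.9990 = 608.7 t
LOI: 609.3·0.001000 + 632.7·0.05080 + 86.27·0.4802 + 606.0·0.003000 + 122.9·0.5639 + 601.9·0.3039 = 328.2 t
Net of LOI, the glass mass = 2659 − 328.2 = 2331 t (= Σ oxide masses)
each wt % is 100 × oxide ÷ glass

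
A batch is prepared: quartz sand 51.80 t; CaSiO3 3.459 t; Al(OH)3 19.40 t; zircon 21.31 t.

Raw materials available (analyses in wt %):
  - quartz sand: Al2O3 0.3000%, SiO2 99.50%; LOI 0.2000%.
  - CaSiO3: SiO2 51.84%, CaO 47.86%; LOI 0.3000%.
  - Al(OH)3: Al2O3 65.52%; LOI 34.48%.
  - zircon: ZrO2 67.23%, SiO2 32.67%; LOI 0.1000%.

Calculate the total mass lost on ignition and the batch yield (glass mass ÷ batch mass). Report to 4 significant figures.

Exact precision is held all the way through; in-progress results are displayed rounded to 4 significant figures at each printed step. Every reported figure takes exactly one rounding; all derived quantities, which include LOI, yield, the totals, net glass mass, the four compositions, are recomputed at full float precision, as quoted within the problem or answer text, from the batch weights on 89.14 t of glass.
Material-by-material LOI:
  quartz sand: 51.80 × 0.002000 = 0.1036 t
  CaSiO3: 3.459 × 0.003000 = 0.01038 t
  Al(OH)3: 19.40 × 0.3448 = 6.689 t
  zircon: 21.31 × 0.001000 = 0.02131 t
Total LOI = 6.824 t
Glass = batch − LOI = 95.97 − 6.824 = 89.14 t

LOI loss = 6.824 t; glass = 89.14 t; yield = 92.89%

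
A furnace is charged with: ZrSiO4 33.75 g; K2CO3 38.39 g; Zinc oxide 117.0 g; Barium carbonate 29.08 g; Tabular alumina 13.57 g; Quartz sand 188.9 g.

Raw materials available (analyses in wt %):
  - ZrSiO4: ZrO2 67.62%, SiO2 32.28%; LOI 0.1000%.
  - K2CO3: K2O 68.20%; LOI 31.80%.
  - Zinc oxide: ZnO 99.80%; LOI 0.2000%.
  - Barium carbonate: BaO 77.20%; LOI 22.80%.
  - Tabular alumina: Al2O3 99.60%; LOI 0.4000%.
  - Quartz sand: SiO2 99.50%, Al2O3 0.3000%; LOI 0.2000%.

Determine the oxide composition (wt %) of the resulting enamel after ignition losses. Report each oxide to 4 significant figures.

Glass mass = 401.2 g (batch 420.7 − LOI 19.54).
Composition: K2O 6.527%, BaO 5.596%, ZnO 29.11%, ZrO2 5.689%, SiO2 49.57%, Al2O3 3.510%

Each numeric step carries full float precision end to end. The intermediate values are printed, with 4-significant-digit rounding, as written. Every reported number receives exactly one rounding — derived quantities are carried at full precision (LOI, the yield, glass mass, totals, the six compositions) from the batch weights at 401.2 g of glass precisely as stated by the question or the answer.
Oxide masses out of the charge:
  K2O: 38.39·0.6820 = 26.18 g
  BaO: 29.08·0.7720 = 22.45 g
  ZnO: 117.0·0.9980 = 116.8 g
  ZrO2: 33.75·0.6762 = 22.82 g
  SiO2: 33.75·0.3228 + 188.9·0.9950 = 198.8 g
  Al2O3: 13.57·0.9960 + 188.9·0.003000 = 14.08 g
LOI: 33.75·0.001000 + 38.39·0.3180 + 117.0·0.002000 + 29.08·0.2280 + 13.57·0.004000 + 188.9·0.002000 = 19.54 g
Resulting glass, batch − LOI: 420.7 − 19.54 = 401.2 g (matching Σ of the oxides)
wt %: oxide over glass, times 100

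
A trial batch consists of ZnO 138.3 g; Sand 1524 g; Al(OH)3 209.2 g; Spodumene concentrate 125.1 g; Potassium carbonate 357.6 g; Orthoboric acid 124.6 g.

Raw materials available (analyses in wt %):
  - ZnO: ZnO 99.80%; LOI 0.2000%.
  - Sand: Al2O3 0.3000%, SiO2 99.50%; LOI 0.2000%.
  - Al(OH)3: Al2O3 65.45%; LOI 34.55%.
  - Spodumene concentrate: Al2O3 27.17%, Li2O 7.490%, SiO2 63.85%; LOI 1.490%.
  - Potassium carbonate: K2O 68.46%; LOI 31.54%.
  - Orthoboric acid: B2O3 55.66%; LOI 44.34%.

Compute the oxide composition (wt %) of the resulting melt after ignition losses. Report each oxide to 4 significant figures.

Values along the way are rounded to four significant digits as shown; every computation carries full float precision at every stage — each reported figure takes a single rounding; all derived quantities are rebuilt in full float precision (the yield, the six compositions, LOI, the totals, glass mass) using the weight values for 2233 g of glass, as set out in problem or answer.
Oxide-by-oxide delivered mass:
  Al2O3: 1524·0.003000 + 209.2·0.6545 + 125.1·0.2717 = 175.5 g
  K2O: 357.6·0.6846 = 244.8 g
  ZnO: 138.3·0.9980 = 138.0 g
  Li2O: 125.1·0.07490 = 9.370 g
  SiO2: 1524·0.9950 + 125.1·0.6385 = 1596 g
  B2O3: 124.6·0.5566 = 69.35 g
LOI: 138.3·0.002000 + 1524·0.002000 + 209.2·0.3455 + 125.1·0.01490 + 357.6·0.3154 + 124.6·0.4434 = 245.5 g
Resulting glass, batch − LOI: 2479 − 245.5 = 2233 g (the oxide masses sum to this)
wt % = oxide mass / glass mass × 100

Glass mass = 2233 g (batch 2479 − LOI 245.5).
Composition: Al2O3 7.858%, K2O 10.96%, ZnO 6.180%, Li2O 0.4196%, SiO2 71.48%, B2O3 3.105%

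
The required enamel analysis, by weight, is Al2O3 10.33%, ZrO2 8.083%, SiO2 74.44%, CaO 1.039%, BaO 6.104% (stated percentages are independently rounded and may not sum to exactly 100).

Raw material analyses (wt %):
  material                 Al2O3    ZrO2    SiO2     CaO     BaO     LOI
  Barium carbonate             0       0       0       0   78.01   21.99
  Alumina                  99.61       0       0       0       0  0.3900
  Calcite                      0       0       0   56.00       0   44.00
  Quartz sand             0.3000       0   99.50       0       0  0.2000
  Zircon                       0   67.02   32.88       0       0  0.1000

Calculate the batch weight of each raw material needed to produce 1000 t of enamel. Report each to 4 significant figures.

The whole derivation maintains full precision at every stage. Values along the way appear rounded to 4 significant digits. Every reported figure undergoes a single rounding; all derived quantities are computed using the weight values on 1000 t of glass in full precision (totals, net glass mass, LOI, the five compositions, the yield) as they appear in the problem or answer text.
Target masses of each oxide per 1000 t enamel:
  Al2O3: 10.33% × 1000 = 103.3 t
  ZrO2: 8.083% × 1000 = 80.83 t
  SiO2: 74.44% × 1000 = 744.4 t
  CaO: 1.039% × 1000 = 10.39 t
  BaO: 6.104% × 1000 = 61.04 t
Per-oxide balance check per the reported batch figures, relative to the basis at hand (summed amounts equal target values modulo rounding of the values):
  Al2O3: 101.6·0.9961 + 708.3·0.003000 = 103.3 t (target 103.3 t)
  ZrO2: 120.6·0.6702 = 80.83 t (target 80.83 t)
  SiO2: 708.3·0.9950 + 120.6·0.3288 = 744.4 t (target 744.4 t)
  CaO: 18.55·0.5600 = 10.39 t (target 10.39 t)
  BaO: 78.25·0.7801 = 61.04 t (target 61.04 t)
Glass-mass bookkeeping: batch total minus LOI = 1000 t (oxide target masses add up to 1000 t; basis as stated: 1000 t — any gap is answer rounding).
Adding the batch up: Σ batch = 1027 t; ignition loss, Σ(batch × LOI) = 27.30 t; as yield: glass ÷ batch → 97.34%.

Batch per 1000 t enamel:
  Barium carbonate: 78.25 t
  Alumina: 101.6 t
  Calcite: 18.55 t
  Quartz sand: 708.3 t
  Zircon: 120.6 t
Total batch = 1027 t; LOI loss = 27.30 t; yield = 97.34%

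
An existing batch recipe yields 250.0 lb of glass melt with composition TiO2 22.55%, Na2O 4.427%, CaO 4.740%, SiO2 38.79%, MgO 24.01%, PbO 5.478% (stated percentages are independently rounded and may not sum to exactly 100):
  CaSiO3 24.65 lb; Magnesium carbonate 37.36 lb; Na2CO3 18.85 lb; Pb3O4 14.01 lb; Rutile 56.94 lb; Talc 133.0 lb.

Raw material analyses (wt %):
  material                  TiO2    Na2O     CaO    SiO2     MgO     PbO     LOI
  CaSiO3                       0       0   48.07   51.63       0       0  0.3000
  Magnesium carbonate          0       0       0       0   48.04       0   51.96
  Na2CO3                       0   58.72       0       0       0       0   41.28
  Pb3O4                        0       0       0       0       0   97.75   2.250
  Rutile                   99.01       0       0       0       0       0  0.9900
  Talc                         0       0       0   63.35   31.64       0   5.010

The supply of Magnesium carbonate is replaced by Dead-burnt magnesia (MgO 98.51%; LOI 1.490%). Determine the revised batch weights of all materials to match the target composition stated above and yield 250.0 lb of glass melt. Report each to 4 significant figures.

All arithmetic keeps exact precision from start to finish; intermediates are displayed rounded off to 4 significant digits in the printout. Each reported value takes just one rounding. The derived quantities are rebuilt from the weighed amounts per 250.0 lb of glass in full precision (yield, the six compositions, ignition loss, the totals, net glass mass), exactly as printed in problem or answer.
Oxide mass targets, per 250.0 lb glass melt:
  TiO2: 22.55% × 250.0 = 56.38 lb
  Na2O: 4.427% × 250.0 = 11.07 lb
  CaO: 4.740% × 250.0 = 11.85 lb
  SiO2: 38.79% × 250.0 = 96.98 lb
  MgO: 24.01% × 250.0 = 60.02 lb
  PbO: 5.478% × 250.0 = 13.70 lb
Balance tally, oxide-wise, using the reported weights, at the basis given (sums match the target masses net of answer rounding effects):
  TiO2: 56.94·0.9901 = 56.38 lb (target 56.38 lb)
  Na2O: 18.85·0.5872 = 11.07 lb (target 11.07 lb)
  CaO: 24.65·0.4807 = 11.85 lb (target 11.85 lb)
  SiO2: 24.65·0.5163 + 133.0·0.6335 = 96.98 lb (target 96.98 lb)
  MgO: 18.22·0.9851 + 133.0·0.3164 = 60.03 lb (target 60.02 lb)
  PbO: 14.01·0.9775 = 13.69 lb (target 13.70 lb)
Glass mass check: whole batch net of LOI = 250.0 lb (per-oxide target masses sum to 250.0 lb; basis as stated: 250.0 lb — differing by rounding only).
Adding the batch up: Σ batch = 265.7 lb; LOI removed, Σ of batch·LOI: 15.67 lb; yield, glass over the total, = 94.10%.

Revised batch per 250.0 lb glass melt:
  CaSiO3: 24.65 lb
  Dead-burnt magnesia: 18.22 lb
  Na2CO3: 18.85 lb
  Pb3O4: 14.01 lb
  Rutile: 56.94 lb
  Talc: 133.0 lb
Total batch = 265.7 lb; LOI loss = 15.67 lb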